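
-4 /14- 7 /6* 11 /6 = -611 /252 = -2.42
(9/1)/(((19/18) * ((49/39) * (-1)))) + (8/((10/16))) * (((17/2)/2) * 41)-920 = 6068322/4655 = 1303.61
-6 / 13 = -0.46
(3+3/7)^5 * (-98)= -46429.29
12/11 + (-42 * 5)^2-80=484232/11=44021.09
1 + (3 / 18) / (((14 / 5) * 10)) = 169 / 168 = 1.01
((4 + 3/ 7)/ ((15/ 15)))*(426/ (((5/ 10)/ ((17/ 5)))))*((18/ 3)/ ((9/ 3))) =898008/ 35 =25657.37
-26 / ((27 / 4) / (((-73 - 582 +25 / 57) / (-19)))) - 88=-6453448 / 29241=-220.70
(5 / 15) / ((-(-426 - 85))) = 1 / 1533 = 0.00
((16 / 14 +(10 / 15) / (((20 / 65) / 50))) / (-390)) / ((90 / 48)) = -9196 / 61425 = -0.15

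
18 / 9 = 2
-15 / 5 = -3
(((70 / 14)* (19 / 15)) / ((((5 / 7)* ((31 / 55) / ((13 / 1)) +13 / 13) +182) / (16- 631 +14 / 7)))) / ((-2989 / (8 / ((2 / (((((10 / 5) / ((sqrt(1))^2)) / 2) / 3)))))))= 1665521 / 175748076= 0.01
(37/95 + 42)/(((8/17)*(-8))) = -68459/6080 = -11.26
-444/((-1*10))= 222/5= 44.40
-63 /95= -0.66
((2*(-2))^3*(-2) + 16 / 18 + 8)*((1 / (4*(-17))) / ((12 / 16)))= -1232 / 459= -2.68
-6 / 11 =-0.55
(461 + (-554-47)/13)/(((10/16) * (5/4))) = 172544/325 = 530.90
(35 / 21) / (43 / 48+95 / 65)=1040 / 1471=0.71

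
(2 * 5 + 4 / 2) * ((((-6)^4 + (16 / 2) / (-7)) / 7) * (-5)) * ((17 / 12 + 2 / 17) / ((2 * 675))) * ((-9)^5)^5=9055620309534444593944409.00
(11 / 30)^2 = 121 / 900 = 0.13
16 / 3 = 5.33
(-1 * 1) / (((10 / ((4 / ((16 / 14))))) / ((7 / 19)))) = -49 / 380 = -0.13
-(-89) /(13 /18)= 123.23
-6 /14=-3 /7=-0.43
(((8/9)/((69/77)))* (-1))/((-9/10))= 6160/5589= 1.10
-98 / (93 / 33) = -1078 / 31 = -34.77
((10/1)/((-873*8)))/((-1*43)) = 5/150156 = 0.00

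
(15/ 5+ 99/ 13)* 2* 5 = 1380/ 13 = 106.15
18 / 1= 18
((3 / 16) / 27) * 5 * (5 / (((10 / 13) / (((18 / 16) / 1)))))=65 / 256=0.25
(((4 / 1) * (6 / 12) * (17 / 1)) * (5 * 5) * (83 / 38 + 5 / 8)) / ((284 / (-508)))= -23047325 / 5396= -4271.19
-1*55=-55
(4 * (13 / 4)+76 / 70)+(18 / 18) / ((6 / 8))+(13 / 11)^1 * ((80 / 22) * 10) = 741899 / 12705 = 58.39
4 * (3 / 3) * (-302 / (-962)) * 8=4832 / 481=10.05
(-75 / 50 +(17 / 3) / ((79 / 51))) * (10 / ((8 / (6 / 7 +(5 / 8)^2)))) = 953095 / 283136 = 3.37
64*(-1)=-64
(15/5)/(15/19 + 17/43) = 2451/968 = 2.53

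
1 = 1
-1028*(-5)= 5140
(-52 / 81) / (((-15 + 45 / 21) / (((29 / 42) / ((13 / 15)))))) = 29 / 729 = 0.04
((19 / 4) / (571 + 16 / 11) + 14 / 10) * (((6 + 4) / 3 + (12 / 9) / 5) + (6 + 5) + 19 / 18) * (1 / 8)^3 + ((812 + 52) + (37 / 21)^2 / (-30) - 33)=26254223539129 / 31595827200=830.94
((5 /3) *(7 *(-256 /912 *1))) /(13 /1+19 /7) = -392 /1881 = -0.21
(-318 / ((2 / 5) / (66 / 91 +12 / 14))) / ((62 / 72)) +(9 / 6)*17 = -8098689 / 5642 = -1435.43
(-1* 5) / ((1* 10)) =-1 / 2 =-0.50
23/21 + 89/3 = 646/21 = 30.76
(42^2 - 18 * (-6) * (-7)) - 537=471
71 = 71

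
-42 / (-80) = 0.52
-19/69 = -0.28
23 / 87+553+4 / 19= 914894 / 1653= 553.47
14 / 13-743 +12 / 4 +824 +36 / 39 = 86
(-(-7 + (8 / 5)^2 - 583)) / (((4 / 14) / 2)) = 102802 / 25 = 4112.08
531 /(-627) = -177 /209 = -0.85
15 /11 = 1.36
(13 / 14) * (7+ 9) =104 / 7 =14.86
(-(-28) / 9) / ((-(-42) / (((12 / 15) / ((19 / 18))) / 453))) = 16 / 129105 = 0.00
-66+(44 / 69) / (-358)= -815188 / 12351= -66.00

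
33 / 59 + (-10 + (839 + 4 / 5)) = 244956 / 295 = 830.36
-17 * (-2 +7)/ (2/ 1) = -85/ 2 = -42.50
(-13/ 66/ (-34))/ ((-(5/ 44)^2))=-572/ 1275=-0.45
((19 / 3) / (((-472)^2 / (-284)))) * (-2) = 1349 / 83544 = 0.02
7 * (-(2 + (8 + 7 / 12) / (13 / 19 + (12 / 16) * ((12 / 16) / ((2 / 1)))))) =-134246 / 1761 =-76.23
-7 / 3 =-2.33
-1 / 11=-0.09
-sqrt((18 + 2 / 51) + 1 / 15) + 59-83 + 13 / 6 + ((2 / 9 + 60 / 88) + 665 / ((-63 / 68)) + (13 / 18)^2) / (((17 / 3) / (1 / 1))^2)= -48.40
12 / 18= 2 / 3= 0.67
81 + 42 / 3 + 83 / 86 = 8253 / 86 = 95.97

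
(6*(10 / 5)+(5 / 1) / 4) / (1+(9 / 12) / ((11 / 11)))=53 / 7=7.57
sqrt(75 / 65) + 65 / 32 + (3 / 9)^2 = sqrt(195) / 13 + 617 / 288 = 3.22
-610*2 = -1220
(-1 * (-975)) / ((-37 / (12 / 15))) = -780 / 37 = -21.08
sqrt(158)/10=1.26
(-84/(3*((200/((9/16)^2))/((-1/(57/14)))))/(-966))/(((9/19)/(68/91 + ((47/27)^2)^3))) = -1007253188191/1482735695500800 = -0.00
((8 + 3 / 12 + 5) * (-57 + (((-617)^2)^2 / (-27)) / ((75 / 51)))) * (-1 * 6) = 65288314701398 / 225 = 290170287561.77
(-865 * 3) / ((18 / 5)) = -4325 / 6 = -720.83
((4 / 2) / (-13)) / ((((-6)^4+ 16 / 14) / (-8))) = 14 / 14755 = 0.00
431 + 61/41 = 17732/41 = 432.49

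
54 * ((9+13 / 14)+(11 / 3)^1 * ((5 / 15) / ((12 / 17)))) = 8815 / 14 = 629.64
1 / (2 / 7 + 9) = 7 / 65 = 0.11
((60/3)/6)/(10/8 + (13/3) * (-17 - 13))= -8/309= -0.03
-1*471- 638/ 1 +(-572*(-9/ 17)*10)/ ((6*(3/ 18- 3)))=-1287.13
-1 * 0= 0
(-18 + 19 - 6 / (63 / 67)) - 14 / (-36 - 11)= -5.08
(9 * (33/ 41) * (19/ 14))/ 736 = 0.01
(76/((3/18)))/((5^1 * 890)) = 228/2225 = 0.10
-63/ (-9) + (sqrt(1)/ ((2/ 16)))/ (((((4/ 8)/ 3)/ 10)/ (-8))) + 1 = -3832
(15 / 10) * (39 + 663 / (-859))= 49257 / 859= 57.34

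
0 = 0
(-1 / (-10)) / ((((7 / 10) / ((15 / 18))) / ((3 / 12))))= 5 / 168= 0.03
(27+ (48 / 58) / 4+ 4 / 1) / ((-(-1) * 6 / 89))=80545 / 174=462.90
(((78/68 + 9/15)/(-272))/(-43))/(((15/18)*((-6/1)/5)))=-0.00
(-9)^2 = 81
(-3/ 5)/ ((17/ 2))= -6/ 85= -0.07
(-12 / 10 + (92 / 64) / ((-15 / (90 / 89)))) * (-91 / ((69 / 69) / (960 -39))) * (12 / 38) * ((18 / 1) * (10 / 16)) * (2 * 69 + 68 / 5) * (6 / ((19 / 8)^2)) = 10003489200432 / 160645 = 62270778.43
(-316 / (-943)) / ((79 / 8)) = 0.03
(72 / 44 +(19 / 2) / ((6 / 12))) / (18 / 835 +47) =189545 / 431893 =0.44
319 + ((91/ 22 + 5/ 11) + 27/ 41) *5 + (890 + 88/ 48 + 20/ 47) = 1237.51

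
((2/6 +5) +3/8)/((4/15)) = 685/32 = 21.41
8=8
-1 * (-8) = 8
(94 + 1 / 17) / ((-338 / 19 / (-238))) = 16359 / 13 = 1258.38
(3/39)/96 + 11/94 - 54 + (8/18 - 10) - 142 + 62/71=-2555773141/12493728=-204.56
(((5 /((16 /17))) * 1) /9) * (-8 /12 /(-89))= 85 /19224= 0.00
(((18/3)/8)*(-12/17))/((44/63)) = -567/748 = -0.76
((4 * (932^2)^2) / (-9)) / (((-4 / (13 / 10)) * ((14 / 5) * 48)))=810896122.18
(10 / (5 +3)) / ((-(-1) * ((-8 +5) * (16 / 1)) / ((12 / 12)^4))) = -5 / 192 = -0.03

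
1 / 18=0.06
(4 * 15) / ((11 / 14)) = 840 / 11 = 76.36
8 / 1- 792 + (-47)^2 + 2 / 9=12827 / 9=1425.22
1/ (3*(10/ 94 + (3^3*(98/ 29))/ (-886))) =603809/ 6162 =97.99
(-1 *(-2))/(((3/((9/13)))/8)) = 48/13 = 3.69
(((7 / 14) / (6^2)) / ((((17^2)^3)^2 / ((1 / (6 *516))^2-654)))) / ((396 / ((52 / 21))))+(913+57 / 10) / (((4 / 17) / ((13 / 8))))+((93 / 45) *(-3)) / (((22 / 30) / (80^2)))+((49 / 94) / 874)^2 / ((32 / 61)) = -2631831936330176804892460461841191577973 / 55100375962423298366278863351766320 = -47764.32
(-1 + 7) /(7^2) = 6 /49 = 0.12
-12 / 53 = -0.23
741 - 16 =725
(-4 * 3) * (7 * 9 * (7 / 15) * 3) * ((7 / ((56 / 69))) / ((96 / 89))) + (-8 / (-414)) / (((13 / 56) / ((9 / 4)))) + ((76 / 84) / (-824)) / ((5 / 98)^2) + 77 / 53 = -66296515800683 / 7834756800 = -8461.85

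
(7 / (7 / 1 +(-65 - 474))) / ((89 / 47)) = -47 / 6764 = -0.01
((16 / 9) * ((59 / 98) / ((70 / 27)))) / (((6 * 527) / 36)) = 4248 / 903805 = 0.00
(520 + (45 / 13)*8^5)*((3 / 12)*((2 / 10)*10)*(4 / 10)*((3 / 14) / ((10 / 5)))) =2441.74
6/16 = 0.38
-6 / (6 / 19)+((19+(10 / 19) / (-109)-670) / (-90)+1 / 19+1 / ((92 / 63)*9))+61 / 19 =-8.43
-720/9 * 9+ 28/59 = -42452/59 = -719.53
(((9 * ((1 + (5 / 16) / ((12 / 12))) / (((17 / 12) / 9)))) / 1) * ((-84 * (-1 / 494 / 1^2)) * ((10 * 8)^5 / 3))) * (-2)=-27875821100.26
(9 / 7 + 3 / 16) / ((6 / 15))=825 / 224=3.68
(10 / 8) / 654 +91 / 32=29777 / 10464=2.85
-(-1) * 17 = 17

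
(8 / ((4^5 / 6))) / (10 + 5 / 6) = 9 / 2080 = 0.00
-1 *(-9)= 9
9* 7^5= 151263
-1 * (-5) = 5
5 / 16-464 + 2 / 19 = -140929 / 304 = -463.58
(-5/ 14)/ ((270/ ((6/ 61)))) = -1/ 7686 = -0.00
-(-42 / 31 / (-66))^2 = -49 / 116281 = -0.00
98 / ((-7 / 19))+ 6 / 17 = -4516 / 17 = -265.65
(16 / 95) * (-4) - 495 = -47089 / 95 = -495.67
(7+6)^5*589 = 218691577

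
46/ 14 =3.29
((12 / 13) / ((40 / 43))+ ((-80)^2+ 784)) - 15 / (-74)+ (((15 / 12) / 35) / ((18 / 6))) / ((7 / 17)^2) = 71126796749 / 9898980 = 7185.27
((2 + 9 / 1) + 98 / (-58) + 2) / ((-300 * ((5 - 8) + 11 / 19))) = 779 / 50025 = 0.02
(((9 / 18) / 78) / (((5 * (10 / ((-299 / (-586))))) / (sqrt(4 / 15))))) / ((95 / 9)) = 23 * sqrt(15) / 27835000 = 0.00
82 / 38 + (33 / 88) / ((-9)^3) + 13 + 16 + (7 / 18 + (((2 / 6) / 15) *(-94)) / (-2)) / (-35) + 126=1015569167 / 6463800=157.12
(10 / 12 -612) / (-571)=3667 / 3426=1.07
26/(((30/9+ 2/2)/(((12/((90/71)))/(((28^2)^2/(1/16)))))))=71/12293120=0.00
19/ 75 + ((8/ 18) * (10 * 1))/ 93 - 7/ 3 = -42524/ 20925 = -2.03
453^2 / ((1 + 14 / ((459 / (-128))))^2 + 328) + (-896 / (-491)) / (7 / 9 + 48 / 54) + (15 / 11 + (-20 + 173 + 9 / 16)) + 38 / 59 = 1385225988176805559 / 1806930545229040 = 766.62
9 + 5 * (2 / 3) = 37 / 3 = 12.33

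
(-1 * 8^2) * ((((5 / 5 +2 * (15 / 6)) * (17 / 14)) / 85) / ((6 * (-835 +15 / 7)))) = 16 / 14575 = 0.00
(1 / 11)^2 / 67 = 1 / 8107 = 0.00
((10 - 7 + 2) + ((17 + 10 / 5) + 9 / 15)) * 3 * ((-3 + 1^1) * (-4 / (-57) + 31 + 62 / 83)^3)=-279677205201881006 / 58828305495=-4754126.48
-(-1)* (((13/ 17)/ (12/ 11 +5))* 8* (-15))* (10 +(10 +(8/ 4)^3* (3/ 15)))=-325.42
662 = 662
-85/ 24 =-3.54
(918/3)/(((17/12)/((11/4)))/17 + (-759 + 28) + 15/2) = -20196/47749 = -0.42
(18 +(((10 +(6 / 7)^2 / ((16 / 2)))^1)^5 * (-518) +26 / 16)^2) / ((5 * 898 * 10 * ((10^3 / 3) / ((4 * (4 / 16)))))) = 196443003.77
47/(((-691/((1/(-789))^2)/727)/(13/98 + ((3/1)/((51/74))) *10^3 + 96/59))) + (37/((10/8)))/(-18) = -1.99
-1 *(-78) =78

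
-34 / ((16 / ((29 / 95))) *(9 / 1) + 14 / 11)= -5423 / 75443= -0.07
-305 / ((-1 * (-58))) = -5.26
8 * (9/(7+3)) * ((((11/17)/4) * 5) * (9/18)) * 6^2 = 1782/17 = 104.82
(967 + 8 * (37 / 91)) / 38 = 4647 / 182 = 25.53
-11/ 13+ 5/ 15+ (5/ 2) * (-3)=-625/ 78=-8.01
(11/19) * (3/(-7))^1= -33/133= -0.25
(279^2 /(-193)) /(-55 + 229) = -25947 /11194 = -2.32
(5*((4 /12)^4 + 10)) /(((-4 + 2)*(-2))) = 4055 /324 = 12.52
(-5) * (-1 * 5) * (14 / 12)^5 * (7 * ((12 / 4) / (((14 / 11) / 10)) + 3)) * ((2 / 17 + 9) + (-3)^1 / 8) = 15487230325 / 176256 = 87867.82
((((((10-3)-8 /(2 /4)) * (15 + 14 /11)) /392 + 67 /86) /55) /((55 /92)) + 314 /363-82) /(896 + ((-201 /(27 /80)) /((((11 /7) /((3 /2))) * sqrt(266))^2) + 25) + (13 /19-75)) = -0.10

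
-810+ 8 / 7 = -5662 / 7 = -808.86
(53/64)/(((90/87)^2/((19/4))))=3.68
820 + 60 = 880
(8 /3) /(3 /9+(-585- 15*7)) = -8 /2069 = -0.00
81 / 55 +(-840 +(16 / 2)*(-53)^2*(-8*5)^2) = 1977489881 / 55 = 35954361.47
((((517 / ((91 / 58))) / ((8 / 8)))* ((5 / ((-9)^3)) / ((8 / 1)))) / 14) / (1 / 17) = -1274405 / 3714984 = -0.34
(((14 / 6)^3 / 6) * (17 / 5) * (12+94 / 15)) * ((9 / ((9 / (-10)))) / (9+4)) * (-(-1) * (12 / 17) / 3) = -375928 / 15795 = -23.80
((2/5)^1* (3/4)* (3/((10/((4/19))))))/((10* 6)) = 3/9500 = 0.00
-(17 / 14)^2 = -289 / 196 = -1.47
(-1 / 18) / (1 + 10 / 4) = -1 / 63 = -0.02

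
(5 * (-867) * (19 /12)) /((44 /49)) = -7643.72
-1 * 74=-74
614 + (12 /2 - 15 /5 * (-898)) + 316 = 3630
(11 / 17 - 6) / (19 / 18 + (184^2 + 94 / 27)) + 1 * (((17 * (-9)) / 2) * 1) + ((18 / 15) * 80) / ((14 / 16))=14453978649 / 435175622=33.21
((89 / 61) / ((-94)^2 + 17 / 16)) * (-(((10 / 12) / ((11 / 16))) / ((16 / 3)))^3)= -22250 / 11479839063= -0.00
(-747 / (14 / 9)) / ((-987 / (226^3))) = 12934128708 / 2303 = 5616208.73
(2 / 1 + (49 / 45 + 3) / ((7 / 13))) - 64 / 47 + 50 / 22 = 1710739 / 162855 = 10.50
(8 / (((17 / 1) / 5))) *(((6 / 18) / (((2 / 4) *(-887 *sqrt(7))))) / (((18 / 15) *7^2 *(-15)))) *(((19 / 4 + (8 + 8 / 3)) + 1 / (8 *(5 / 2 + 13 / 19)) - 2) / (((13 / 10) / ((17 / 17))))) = 1953800 *sqrt(7) / 658992395061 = 0.00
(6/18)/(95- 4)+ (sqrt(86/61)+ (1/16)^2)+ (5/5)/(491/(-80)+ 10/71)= -378945571/2380455168+ sqrt(5246)/61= 1.03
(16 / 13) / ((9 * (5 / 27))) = 48 / 65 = 0.74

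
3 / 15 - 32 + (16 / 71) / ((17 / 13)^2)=-31.67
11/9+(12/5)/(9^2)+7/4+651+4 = 355321/540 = 658.00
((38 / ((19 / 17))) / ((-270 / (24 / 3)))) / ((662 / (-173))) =11764 / 44685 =0.26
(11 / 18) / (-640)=-11 / 11520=-0.00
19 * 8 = 152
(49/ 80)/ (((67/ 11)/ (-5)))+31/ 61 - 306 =-20009599/ 65392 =-305.99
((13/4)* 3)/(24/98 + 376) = 1911/73744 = 0.03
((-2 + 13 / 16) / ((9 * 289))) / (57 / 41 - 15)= 779 / 23221728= 0.00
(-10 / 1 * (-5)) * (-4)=-200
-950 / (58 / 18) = -8550 / 29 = -294.83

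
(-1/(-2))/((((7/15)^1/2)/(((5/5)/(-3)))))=-5/7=-0.71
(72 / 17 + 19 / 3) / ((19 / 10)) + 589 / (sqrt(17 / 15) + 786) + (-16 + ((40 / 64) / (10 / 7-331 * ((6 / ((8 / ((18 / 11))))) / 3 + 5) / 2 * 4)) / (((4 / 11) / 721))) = -8545113756426149 / 851581189122144-19 * sqrt(255) / 298933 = -10.04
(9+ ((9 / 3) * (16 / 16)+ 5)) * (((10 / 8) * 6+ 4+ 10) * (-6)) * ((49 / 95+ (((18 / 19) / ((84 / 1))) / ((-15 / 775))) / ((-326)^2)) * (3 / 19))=-479639106819 / 2685594520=-178.60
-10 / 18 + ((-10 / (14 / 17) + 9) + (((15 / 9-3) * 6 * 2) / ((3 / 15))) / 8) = -863 / 63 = -13.70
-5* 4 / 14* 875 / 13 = -1250 / 13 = -96.15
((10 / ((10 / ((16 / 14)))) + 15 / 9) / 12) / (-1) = -59 / 252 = -0.23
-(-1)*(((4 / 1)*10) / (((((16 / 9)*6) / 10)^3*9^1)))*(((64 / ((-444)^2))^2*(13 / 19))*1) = 0.00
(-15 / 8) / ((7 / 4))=-1.07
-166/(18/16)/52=-332/117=-2.84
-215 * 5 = -1075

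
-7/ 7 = -1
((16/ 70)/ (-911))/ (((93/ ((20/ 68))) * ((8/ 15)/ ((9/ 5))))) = -9/ 3360679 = -0.00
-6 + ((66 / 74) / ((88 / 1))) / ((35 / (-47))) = -62301 / 10360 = -6.01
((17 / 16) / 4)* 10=85 / 32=2.66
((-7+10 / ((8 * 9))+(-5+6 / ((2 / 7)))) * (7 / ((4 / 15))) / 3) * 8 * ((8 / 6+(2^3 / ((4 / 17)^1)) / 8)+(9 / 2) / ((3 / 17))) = 19884.70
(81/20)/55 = 81/1100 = 0.07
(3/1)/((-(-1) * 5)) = 3/5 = 0.60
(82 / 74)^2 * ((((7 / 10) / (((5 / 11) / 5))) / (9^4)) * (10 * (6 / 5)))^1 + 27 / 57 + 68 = 19480908121 / 284430285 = 68.49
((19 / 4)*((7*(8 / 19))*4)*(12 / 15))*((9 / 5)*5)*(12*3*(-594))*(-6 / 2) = 129330432 / 5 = 25866086.40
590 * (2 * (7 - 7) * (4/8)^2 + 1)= 590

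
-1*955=-955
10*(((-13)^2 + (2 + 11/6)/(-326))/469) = 1652705/458682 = 3.60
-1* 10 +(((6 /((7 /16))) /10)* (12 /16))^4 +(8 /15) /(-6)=-121140206 /13505625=-8.97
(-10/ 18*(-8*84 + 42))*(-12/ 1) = -4200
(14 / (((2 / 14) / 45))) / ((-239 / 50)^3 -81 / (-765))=-9371250000 / 231857623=-40.42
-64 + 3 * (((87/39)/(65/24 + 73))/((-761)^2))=-875482694936/13679417141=-64.00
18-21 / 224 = 573 / 32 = 17.91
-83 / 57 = -1.46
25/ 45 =5/ 9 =0.56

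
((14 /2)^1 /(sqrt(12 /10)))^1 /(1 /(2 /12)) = 7 * sqrt(30) /36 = 1.07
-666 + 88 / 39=-25886 / 39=-663.74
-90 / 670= -9 / 67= -0.13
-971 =-971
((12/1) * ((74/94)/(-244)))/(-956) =111/2740852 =0.00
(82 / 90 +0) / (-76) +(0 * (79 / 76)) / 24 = -41 / 3420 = -0.01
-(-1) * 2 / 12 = 1 / 6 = 0.17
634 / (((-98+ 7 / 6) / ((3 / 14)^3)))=-25677 / 398566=-0.06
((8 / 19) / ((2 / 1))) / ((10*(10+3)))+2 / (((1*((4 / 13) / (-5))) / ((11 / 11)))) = -80271 / 2470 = -32.50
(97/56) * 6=291/28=10.39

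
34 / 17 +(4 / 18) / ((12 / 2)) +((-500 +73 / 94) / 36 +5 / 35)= -830555 / 71064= -11.69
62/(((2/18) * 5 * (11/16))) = 8928/55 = 162.33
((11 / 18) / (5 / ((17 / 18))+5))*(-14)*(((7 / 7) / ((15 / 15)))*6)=-374 / 75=-4.99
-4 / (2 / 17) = -34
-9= -9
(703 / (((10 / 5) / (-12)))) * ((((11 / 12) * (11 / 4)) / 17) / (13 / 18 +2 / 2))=-363.17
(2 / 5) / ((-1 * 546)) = -1 / 1365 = -0.00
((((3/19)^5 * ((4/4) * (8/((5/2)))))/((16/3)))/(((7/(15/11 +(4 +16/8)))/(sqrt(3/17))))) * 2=118098 * sqrt(51)/16206067955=0.00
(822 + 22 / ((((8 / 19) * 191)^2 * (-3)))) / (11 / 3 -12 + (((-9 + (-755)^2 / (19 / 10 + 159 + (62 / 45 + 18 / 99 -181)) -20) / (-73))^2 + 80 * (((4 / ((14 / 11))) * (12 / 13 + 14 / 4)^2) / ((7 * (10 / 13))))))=131693126289523058817193 / 28616789204875974737812672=0.00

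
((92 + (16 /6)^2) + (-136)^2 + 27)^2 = 28089424801 /81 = 346783022.23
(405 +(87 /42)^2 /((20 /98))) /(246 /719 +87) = 12252479 /2511960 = 4.88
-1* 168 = -168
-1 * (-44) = 44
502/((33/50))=25100/33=760.61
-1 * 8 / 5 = -8 / 5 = -1.60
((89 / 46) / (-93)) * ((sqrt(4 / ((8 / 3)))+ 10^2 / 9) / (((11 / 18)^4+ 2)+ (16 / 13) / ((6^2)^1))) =-44984160 / 423003649 - 10121436 * sqrt(6) / 2115018245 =-0.12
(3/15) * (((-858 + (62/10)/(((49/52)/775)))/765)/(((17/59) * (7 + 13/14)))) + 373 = 18870133049/50524425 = 373.49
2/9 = 0.22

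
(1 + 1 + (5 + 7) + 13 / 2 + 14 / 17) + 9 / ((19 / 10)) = 16835 / 646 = 26.06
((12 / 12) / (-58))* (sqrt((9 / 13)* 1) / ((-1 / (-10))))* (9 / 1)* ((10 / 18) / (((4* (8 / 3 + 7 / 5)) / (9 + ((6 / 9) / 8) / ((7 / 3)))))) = -284625* sqrt(13) / 2575664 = -0.40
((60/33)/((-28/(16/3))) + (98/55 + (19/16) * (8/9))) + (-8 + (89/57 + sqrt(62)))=-519773/131670 + sqrt(62)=3.93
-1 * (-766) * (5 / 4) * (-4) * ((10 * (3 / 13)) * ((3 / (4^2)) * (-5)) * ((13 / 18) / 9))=47875 / 72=664.93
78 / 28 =2.79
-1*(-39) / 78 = 1 / 2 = 0.50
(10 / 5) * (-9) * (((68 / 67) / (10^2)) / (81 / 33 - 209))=1683 / 1902800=0.00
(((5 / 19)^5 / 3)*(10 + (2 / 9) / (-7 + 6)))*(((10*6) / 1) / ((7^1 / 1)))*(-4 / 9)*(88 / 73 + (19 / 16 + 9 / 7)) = -2176625000 / 37758815577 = -0.06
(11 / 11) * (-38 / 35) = -38 / 35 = -1.09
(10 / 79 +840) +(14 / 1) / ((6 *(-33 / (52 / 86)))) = 282522712 / 336303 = 840.08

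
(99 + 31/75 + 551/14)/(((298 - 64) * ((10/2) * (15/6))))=145709/3071250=0.05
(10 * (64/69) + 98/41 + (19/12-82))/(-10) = 259329/37720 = 6.88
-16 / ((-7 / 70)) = 160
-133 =-133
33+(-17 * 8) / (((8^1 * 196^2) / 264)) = 157905 / 4802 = 32.88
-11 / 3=-3.67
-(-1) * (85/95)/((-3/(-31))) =527/57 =9.25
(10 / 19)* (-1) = -10 / 19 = -0.53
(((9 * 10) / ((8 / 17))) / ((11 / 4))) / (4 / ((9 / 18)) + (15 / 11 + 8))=4.01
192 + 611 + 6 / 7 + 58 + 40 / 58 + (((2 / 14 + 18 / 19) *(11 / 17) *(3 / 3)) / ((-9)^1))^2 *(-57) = 181641714778 / 210673197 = 862.20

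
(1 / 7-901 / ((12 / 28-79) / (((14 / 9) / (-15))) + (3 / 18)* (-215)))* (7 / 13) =-126311 / 212215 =-0.60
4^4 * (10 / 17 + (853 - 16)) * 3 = 10935552 / 17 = 643267.76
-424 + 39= -385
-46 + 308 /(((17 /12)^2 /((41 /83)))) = 715030 /23987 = 29.81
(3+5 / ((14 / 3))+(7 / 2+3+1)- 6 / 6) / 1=74 / 7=10.57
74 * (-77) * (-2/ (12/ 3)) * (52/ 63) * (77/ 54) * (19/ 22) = 703703/ 243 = 2895.90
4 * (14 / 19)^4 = 153664 / 130321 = 1.18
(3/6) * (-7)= -7/2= -3.50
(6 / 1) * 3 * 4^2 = 288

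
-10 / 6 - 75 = -230 / 3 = -76.67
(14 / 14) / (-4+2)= -1 / 2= -0.50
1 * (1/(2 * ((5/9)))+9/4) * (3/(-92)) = -189/1840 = -0.10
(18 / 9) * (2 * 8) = 32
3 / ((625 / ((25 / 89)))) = 3 / 2225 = 0.00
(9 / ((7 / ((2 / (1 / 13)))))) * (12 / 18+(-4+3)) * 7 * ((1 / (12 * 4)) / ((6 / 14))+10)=-18811 / 24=-783.79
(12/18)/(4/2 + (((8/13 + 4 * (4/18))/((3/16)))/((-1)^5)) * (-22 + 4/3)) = 351/88349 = 0.00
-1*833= -833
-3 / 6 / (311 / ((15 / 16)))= -15 / 9952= -0.00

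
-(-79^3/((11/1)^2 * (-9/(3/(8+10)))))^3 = -119851595982618319/278957081304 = -429641.70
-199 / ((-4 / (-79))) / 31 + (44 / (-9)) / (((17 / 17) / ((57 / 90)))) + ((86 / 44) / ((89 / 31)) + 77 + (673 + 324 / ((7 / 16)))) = 156175725659 / 114719220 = 1361.37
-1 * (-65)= 65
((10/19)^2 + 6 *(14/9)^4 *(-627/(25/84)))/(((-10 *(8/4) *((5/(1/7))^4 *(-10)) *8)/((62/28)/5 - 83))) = 234501019632679/92147528812500000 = 0.00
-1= -1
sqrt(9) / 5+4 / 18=37 / 45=0.82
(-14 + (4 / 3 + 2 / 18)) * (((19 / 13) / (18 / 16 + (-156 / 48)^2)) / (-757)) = 34352 / 16562403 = 0.00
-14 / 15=-0.93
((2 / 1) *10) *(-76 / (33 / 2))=-3040 / 33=-92.12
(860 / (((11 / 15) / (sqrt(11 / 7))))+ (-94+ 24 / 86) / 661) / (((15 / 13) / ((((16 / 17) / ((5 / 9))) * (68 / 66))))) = -335296 / 1563265+ 214656 * sqrt(77) / 847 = 2223.63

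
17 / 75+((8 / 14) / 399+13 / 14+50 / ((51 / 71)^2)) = 98.06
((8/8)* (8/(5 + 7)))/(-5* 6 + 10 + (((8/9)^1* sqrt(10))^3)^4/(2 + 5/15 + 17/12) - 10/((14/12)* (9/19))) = 1977006755367/192301563046207600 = 0.00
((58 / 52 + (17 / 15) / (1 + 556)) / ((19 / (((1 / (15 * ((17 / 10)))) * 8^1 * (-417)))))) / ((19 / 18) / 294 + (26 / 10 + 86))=-476145131616 / 5483302810193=-0.09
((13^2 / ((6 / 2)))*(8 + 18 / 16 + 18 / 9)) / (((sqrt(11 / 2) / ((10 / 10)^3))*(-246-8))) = -15041*sqrt(22) / 67056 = -1.05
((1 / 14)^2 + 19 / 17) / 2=3741 / 6664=0.56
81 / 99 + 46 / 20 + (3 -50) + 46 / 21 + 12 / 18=-41.02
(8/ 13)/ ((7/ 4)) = 32/ 91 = 0.35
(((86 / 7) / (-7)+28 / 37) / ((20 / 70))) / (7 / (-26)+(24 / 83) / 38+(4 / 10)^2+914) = -927670250 / 242629007047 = -0.00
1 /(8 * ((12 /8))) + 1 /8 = 5 /24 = 0.21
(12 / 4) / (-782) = -3 / 782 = -0.00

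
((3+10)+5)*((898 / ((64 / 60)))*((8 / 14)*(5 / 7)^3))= 7576875 / 2401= 3155.72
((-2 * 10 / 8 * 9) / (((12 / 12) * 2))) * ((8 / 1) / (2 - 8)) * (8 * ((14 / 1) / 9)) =560 / 3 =186.67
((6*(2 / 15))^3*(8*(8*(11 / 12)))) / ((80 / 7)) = 2.63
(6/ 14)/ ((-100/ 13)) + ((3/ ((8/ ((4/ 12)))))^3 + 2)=174383/ 89600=1.95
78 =78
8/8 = 1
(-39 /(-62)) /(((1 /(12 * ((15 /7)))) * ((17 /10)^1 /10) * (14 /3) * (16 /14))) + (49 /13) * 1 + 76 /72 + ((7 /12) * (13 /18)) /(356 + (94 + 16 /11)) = 89689680193 /3957027984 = 22.67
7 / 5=1.40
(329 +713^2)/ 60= 84783/ 10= 8478.30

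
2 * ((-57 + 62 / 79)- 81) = -21680 / 79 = -274.43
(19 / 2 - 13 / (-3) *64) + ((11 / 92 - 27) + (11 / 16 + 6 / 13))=3747335 / 14352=261.10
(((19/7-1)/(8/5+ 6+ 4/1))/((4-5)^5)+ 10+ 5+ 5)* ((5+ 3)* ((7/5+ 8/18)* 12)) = 2140736/609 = 3515.17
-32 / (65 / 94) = -3008 / 65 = -46.28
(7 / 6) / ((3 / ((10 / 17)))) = 0.23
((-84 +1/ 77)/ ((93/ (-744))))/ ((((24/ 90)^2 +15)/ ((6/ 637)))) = 69843600/ 166325159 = 0.42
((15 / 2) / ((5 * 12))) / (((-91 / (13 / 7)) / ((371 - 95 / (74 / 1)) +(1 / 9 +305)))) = -64205 / 37296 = -1.72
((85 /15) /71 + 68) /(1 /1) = 14501 /213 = 68.08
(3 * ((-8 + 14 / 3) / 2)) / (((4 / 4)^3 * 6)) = -5 / 6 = -0.83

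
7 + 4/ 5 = 39/ 5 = 7.80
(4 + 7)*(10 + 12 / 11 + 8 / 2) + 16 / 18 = 166.89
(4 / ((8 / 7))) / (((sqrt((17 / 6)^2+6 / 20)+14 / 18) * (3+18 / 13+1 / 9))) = -257985 / 3290393+22113 * sqrt(7495) / 6580786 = 0.21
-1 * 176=-176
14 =14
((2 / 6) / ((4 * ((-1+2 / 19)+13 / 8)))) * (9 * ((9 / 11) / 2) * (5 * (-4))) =-3420 / 407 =-8.40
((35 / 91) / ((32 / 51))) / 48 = 85 / 6656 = 0.01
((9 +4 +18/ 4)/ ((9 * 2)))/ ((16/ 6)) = 35/ 96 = 0.36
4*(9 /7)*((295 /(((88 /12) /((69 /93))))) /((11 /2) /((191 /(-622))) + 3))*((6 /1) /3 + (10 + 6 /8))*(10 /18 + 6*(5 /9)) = -991390275 /1942336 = -510.41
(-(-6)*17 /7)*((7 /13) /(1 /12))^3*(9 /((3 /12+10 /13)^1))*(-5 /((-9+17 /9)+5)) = 13991201280 /170183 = 82212.68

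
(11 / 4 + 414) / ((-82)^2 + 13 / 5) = 8335 / 134532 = 0.06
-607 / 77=-7.88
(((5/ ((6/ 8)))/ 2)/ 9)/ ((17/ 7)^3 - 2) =3430/ 114129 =0.03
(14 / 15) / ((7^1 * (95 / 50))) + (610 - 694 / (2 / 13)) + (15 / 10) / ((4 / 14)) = -3895.68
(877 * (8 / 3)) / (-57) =-7016 / 171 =-41.03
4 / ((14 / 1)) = 2 / 7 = 0.29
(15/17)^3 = 3375/4913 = 0.69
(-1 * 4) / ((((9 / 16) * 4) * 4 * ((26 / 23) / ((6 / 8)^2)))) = -0.22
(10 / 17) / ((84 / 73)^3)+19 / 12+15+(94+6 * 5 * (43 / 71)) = 46192411939 / 357696864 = 129.14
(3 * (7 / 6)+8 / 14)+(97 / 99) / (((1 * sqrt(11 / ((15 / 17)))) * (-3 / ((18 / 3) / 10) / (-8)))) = 4.52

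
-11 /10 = -1.10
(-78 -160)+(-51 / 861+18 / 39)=-886477 / 3731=-237.60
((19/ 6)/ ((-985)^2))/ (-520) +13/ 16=614880089/ 756775500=0.81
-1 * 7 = -7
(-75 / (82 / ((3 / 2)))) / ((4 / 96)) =-32.93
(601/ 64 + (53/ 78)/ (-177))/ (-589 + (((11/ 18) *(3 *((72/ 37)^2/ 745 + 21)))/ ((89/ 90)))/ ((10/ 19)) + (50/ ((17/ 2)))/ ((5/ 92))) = -6399313952768855/ 277313258769285024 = -0.02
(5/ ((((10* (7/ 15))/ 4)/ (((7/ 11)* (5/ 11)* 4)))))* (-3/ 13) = -1.14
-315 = -315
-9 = -9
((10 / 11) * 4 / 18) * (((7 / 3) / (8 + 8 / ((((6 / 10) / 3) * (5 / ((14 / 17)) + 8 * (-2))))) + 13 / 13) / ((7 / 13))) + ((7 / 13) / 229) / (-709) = 32789433181 / 55051094826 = 0.60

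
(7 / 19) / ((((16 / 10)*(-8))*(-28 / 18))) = 45 / 2432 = 0.02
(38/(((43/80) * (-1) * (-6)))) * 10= 15200/129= 117.83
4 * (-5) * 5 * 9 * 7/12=-525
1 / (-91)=-1 / 91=-0.01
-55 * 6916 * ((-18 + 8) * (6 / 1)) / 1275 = 304304 / 17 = 17900.24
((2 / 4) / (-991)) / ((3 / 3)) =-0.00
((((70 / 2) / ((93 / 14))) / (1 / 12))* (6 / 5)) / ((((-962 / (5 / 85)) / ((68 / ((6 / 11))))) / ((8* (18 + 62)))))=-5519360 / 14911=-370.15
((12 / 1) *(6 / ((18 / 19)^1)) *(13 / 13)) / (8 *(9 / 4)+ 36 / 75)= 950 / 231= 4.11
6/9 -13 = -37/3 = -12.33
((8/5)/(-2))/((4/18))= -18/5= -3.60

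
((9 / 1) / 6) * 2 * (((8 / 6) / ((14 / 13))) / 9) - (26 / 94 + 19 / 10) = -52229 / 29610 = -1.76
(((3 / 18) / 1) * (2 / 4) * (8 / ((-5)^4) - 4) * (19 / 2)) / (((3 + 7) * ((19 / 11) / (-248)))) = 424886 / 9375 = 45.32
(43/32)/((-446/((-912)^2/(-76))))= 32.97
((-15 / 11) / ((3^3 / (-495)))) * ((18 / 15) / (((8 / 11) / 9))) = 1485 / 4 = 371.25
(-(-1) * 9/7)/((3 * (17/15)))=45/119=0.38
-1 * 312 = -312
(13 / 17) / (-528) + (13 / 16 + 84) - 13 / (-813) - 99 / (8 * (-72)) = 275679367 / 3243328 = 85.00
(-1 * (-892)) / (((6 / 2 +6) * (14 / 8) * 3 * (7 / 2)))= 7136 / 1323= 5.39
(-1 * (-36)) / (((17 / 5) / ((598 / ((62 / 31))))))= 53820 / 17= 3165.88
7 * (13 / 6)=91 / 6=15.17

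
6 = 6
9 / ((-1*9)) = -1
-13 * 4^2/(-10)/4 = 26/5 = 5.20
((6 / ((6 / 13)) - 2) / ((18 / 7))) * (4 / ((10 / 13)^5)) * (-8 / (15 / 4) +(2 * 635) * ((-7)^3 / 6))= -10378553844659 / 2250000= -4612690.60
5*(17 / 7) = 85 / 7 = 12.14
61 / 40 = 1.52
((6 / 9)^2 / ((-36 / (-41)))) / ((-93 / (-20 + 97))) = -3157 / 7533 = -0.42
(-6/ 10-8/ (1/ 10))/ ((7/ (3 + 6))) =-3627/ 35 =-103.63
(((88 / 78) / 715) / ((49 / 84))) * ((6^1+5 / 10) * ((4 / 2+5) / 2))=4 / 65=0.06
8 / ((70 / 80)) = 64 / 7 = 9.14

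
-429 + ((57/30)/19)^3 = -428999/1000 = -429.00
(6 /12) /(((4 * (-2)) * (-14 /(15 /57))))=5 /4256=0.00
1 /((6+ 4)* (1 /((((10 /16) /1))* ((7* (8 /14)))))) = 1 /4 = 0.25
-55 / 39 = -1.41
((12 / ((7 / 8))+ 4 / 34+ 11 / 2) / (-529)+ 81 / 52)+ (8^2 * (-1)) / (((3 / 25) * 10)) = -508814105 / 9820356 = -51.81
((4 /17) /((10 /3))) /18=1 /255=0.00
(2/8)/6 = 0.04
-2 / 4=-1 / 2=-0.50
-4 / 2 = -2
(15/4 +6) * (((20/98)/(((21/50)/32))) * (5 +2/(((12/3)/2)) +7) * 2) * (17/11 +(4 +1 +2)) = 127088000/3773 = 33683.54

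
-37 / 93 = -0.40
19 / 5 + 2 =29 / 5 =5.80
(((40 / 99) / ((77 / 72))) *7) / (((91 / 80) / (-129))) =-3302400 / 11011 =-299.92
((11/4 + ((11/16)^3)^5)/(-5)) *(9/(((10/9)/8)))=-51430324450579566327/1441151880758558720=-35.69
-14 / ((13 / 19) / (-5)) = 1330 / 13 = 102.31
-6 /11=-0.55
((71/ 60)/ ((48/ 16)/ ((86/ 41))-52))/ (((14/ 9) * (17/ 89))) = -815151/ 10350620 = -0.08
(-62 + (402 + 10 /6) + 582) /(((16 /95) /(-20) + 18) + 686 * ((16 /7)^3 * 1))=1316225 /11699238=0.11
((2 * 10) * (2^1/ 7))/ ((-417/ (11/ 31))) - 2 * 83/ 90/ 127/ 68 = -59501129/ 11721945060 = -0.01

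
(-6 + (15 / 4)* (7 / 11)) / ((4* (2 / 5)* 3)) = -265 / 352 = -0.75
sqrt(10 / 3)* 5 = 5* sqrt(30) / 3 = 9.13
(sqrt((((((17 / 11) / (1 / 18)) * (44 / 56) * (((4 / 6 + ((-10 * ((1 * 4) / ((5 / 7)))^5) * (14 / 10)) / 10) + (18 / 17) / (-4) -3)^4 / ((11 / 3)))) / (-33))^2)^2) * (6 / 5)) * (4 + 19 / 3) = 16159918318796019667429120686836164663159167499928387516248709999460163572309713311 / 3189227864678289279254386201500892639160156250000000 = 5067031583968095691509420000000.00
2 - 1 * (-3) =5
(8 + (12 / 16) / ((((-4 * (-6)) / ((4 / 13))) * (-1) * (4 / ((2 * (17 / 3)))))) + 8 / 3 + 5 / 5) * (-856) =-259047 / 26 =-9963.35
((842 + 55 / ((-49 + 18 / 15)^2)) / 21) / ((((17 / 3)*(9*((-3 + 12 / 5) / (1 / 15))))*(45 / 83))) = -1330690777 / 8258839785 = -0.16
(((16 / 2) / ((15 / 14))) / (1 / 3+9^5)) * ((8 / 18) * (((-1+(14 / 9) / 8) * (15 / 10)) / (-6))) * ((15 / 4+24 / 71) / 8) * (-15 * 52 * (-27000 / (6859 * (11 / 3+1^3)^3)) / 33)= 492409125 / 92998119307016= 0.00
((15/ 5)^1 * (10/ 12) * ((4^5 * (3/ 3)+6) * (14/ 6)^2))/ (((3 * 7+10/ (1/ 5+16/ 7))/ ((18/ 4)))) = 1568175/ 622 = 2521.18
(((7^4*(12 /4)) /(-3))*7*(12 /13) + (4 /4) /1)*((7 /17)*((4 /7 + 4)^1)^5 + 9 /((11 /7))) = -12841746.75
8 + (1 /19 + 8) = 305 /19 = 16.05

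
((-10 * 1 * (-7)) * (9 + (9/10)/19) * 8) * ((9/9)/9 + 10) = 973336/19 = 51228.21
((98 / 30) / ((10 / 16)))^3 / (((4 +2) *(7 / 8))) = 34420736 / 1265625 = 27.20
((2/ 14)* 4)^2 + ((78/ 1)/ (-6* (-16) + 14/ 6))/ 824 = 0.33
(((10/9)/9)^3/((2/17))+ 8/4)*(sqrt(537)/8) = 535691*sqrt(537)/2125764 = 5.84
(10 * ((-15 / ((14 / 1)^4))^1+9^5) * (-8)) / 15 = -756142123 / 2401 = -314928.00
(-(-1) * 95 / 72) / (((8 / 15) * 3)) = 475 / 576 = 0.82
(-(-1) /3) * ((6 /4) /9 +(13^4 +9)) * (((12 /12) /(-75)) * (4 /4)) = -171421 /1350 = -126.98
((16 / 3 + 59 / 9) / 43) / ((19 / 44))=4708 / 7353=0.64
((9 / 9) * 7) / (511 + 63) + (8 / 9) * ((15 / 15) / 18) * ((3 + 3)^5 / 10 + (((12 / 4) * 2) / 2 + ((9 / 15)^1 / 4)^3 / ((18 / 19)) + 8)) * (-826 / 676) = -16430771537 / 345384000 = -47.57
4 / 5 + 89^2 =39609 / 5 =7921.80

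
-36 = -36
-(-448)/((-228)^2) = 28/3249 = 0.01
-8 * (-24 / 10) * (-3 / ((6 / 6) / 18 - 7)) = 5184 / 625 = 8.29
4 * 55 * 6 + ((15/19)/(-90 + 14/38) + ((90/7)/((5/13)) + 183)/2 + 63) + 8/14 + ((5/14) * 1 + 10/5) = 17811572/11921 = 1494.13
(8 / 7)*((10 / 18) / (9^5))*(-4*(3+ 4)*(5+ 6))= -1760 / 531441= -0.00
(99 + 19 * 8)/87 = 251/87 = 2.89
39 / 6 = 13 / 2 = 6.50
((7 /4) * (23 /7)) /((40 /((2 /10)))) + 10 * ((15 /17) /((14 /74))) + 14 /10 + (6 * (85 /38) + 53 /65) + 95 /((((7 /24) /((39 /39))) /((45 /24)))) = 2260802497 /3359200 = 673.02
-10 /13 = -0.77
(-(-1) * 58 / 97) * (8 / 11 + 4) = 3016 / 1067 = 2.83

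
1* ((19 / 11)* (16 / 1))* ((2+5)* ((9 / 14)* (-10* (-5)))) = 68400 / 11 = 6218.18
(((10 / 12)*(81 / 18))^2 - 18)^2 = 3969 / 256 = 15.50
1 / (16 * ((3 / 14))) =7 / 24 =0.29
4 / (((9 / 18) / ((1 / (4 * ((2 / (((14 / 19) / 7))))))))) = 2 / 19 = 0.11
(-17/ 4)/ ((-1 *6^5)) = 17/ 31104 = 0.00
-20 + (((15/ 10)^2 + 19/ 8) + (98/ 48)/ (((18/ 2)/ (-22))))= -4399/ 216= -20.37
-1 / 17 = -0.06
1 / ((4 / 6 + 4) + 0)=3 / 14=0.21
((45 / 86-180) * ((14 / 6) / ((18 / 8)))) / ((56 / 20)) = -8575 / 129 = -66.47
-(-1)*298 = 298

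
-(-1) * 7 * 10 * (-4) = -280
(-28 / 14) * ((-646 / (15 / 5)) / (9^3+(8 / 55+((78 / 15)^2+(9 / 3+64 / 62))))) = 2753575 / 4860642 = 0.57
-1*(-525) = 525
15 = 15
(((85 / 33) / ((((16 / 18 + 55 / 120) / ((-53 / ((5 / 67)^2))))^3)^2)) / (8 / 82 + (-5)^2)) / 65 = 1956762411880905949162577890803012559557623808 / 9974717741641240478515625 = 196172208834747456148.39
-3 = -3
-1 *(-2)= 2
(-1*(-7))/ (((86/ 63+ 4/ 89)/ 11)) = 431739/ 7906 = 54.61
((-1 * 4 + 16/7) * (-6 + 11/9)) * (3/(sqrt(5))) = 10.99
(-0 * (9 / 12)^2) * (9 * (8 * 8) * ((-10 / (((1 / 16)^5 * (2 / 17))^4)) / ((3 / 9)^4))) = 0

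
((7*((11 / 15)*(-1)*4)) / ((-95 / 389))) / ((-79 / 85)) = -2036804 / 22515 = -90.46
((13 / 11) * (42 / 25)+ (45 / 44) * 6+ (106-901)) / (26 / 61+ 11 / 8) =-35199684 / 80575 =-436.86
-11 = -11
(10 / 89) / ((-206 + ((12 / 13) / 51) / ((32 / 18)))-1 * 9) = -8840 / 16914539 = -0.00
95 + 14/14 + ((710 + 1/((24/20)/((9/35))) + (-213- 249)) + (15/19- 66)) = 74215/266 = 279.00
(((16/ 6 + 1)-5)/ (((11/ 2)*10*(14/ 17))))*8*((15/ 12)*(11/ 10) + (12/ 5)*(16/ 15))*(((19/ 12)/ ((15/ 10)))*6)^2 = -9659638/ 259875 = -37.17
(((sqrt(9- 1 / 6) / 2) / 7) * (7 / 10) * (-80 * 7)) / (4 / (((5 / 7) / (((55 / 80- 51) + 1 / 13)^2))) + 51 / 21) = -5299840 * sqrt(318) / 16052453427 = -0.01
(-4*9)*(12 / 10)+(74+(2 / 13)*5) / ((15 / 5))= -1188 / 65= -18.28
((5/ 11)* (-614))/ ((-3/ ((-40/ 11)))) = -122800/ 363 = -338.29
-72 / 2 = -36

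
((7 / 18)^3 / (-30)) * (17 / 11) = -0.00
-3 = -3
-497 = -497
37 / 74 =1 / 2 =0.50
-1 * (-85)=85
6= 6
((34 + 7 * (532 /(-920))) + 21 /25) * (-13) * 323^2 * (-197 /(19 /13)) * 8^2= 207153628182176 /575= 360267179447.26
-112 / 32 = -7 / 2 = -3.50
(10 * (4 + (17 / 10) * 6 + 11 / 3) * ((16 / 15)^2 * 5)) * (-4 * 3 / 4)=-137216 / 45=-3049.24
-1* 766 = -766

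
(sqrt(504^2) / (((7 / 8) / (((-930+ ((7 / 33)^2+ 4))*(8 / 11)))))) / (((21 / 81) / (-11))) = 13939637760 / 847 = 16457659.69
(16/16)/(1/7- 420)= -7/2939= -0.00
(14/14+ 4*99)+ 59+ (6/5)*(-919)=-3234/5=-646.80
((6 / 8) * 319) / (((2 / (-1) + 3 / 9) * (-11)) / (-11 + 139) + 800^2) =91872 / 245760055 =0.00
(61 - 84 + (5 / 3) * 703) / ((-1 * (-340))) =1723 / 510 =3.38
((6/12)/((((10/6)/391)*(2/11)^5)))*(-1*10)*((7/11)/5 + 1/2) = -1184998617/320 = -3703120.68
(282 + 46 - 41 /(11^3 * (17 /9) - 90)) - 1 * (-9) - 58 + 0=6086574 /21817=278.98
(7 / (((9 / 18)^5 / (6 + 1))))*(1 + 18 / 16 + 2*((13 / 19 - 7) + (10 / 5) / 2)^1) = -253428 / 19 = -13338.32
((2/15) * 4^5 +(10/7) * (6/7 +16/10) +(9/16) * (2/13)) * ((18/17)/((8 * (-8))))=-32134629/13861120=-2.32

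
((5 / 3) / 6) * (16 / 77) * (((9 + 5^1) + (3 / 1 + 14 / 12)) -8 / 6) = 2020 / 2079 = 0.97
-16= -16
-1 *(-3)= 3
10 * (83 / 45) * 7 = 1162 / 9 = 129.11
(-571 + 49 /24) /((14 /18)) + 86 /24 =-122293 /168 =-727.93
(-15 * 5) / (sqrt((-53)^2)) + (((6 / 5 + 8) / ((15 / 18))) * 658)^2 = 1748017633317 / 33125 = 52770343.65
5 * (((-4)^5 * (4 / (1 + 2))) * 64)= -1310720 / 3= -436906.67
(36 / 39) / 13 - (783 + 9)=-133836 / 169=-791.93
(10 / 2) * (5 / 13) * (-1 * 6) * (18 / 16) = -12.98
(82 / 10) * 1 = 41 / 5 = 8.20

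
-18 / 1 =-18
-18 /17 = -1.06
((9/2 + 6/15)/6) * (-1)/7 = -7/60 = -0.12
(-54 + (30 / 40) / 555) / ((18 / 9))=-39959 / 1480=-27.00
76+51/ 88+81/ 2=10303/ 88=117.08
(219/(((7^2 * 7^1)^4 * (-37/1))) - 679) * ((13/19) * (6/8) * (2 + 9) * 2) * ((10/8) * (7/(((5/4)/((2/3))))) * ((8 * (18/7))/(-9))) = 81765.89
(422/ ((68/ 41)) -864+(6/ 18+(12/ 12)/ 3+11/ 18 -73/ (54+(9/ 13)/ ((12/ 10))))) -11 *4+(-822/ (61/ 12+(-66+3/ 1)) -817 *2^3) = -360898480939/ 50296455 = -7175.43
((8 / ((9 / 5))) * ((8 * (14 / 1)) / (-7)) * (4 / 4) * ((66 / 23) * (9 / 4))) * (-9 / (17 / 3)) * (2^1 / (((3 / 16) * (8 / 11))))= 4181760 / 391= 10695.04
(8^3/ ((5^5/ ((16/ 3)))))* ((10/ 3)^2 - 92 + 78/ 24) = -1144832/ 16875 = -67.84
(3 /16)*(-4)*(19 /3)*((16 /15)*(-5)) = 76 /3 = 25.33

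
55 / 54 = 1.02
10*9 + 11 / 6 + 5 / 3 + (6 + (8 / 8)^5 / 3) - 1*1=593 / 6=98.83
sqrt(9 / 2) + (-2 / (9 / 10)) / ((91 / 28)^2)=-320 / 1521 + 3 * sqrt(2) / 2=1.91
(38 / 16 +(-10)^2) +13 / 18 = 103.10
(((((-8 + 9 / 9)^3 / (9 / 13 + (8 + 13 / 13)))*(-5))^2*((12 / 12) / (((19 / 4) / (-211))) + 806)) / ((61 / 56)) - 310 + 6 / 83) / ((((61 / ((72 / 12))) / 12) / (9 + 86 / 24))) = 51510329328227408 / 158436459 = 325116640.79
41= 41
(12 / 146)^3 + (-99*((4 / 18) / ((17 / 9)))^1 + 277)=1754859359 / 6613289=265.35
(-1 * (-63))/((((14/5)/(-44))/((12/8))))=-1485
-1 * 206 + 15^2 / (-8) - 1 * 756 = -7921 / 8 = -990.12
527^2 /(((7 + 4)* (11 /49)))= 13608721 /121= 112468.77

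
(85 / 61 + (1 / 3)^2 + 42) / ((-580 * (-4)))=5971 / 318420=0.02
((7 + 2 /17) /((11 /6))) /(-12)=-11 /34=-0.32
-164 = -164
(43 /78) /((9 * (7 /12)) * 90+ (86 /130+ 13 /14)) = 1505 /1294266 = 0.00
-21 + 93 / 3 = 10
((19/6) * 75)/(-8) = -475/16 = -29.69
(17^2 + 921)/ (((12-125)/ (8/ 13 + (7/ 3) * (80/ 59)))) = -10522160/ 260013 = -40.47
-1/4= -0.25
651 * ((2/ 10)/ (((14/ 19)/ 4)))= 3534/ 5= 706.80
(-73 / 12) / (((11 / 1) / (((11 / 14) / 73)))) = -1 / 168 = -0.01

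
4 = 4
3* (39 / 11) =117 / 11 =10.64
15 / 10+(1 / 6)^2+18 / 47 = 3233 / 1692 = 1.91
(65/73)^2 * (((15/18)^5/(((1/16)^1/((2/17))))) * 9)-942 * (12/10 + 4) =-59841685787/12230055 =-4893.00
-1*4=-4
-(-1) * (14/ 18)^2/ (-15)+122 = 148181/ 1215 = 121.96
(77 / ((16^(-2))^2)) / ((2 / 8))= 20185088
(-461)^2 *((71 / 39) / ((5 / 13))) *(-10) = -30177982 / 3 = -10059327.33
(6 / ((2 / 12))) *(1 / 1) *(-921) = -33156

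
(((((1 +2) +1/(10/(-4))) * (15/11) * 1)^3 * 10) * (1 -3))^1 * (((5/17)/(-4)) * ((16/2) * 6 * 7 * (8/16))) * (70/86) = 8962.22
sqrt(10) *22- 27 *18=-486 + 22 *sqrt(10)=-416.43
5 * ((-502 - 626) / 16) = -705 / 2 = -352.50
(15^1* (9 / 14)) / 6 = 1.61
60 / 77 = 0.78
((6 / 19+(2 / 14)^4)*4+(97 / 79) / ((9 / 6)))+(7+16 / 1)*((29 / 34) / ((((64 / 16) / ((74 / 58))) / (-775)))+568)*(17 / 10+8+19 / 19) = 1292441641385519 / 14703916080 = 87897.78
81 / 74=1.09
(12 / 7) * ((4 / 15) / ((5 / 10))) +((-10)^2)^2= 350032 / 35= 10000.91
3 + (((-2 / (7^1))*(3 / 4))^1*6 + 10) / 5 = 166 / 35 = 4.74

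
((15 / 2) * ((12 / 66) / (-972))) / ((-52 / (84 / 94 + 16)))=1985 / 4355208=0.00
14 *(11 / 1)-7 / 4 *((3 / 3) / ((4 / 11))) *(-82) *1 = 4389 / 8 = 548.62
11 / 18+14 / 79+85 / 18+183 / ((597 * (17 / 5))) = 4490483 / 801771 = 5.60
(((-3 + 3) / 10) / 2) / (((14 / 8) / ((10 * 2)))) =0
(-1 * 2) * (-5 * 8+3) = 74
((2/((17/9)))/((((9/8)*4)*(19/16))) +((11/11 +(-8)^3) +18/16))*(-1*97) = 127749485/2584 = 49438.66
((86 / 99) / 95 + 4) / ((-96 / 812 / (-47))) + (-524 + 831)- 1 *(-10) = 215653093 / 112860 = 1910.80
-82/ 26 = -41/ 13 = -3.15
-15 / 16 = -0.94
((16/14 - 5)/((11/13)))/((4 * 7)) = -351/2156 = -0.16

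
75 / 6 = 25 / 2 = 12.50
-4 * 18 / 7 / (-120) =3 / 35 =0.09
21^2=441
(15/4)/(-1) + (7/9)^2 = -1019/324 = -3.15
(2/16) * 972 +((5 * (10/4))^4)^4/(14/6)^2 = 209547579288483056184201/3211264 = 65253924712662383.47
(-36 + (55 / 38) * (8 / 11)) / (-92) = 166 / 437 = 0.38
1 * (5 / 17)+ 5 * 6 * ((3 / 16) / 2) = 845 / 272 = 3.11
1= 1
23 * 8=184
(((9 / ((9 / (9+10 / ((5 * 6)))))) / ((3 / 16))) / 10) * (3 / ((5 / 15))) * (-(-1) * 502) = 112448 / 5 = 22489.60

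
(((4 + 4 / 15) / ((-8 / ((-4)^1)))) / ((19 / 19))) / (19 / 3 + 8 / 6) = 32 / 115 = 0.28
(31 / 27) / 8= 31 / 216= 0.14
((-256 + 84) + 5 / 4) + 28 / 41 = -27891 / 164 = -170.07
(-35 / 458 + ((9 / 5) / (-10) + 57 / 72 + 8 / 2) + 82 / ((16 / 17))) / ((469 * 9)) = 6297059 / 289982700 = 0.02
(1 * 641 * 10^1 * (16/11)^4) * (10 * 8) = 2295393.81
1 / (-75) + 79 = 5924 / 75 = 78.99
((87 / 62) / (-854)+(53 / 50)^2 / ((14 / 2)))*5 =1314361 / 1654625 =0.79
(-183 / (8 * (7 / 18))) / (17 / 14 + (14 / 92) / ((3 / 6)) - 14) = 37881 / 8038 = 4.71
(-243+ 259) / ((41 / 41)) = 16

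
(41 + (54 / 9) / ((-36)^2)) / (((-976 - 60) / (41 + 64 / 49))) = -6120187 / 3655008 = -1.67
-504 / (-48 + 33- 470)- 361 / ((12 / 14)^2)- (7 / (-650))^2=-90425805701 / 184421250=-490.32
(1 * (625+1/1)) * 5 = 3130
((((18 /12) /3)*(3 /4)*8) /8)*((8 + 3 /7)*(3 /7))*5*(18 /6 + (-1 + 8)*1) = 13275 /196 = 67.73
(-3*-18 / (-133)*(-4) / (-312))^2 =81 / 2989441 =0.00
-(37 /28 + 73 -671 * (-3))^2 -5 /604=-515788522755 /118384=-4356910.75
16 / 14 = 8 / 7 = 1.14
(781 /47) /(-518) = -0.03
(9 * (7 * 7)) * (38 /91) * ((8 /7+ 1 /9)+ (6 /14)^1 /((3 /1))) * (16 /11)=4864 /13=374.15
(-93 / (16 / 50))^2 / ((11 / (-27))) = -145951875 / 704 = -207318.00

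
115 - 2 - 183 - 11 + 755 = 674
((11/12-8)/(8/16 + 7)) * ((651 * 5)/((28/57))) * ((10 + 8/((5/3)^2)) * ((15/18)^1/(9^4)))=-1612093/157464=-10.24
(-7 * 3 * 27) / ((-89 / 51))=28917 / 89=324.91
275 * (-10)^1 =-2750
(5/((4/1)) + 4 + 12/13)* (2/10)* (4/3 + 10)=13.99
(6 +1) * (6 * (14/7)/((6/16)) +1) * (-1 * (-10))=2310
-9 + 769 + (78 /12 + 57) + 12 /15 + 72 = 8963 /10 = 896.30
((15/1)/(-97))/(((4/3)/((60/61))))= -675/5917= -0.11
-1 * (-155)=155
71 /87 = 0.82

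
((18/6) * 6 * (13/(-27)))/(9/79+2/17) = -34918/933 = -37.43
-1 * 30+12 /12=-29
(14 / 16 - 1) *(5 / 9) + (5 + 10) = 1075 / 72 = 14.93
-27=-27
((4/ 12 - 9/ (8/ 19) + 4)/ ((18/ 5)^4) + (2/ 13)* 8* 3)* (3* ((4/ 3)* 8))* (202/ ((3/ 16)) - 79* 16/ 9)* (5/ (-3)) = -1239601252580/ 6908733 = -179425.27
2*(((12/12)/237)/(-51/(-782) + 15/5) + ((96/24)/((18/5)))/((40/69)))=256381/66834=3.84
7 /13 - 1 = -6 /13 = -0.46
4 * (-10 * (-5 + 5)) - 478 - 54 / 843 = -134336 / 281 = -478.06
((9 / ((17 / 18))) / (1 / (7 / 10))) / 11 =567 / 935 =0.61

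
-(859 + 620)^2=-2187441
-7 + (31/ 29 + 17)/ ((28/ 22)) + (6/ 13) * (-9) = 8031/ 2639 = 3.04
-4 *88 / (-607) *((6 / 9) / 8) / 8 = 11 / 1821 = 0.01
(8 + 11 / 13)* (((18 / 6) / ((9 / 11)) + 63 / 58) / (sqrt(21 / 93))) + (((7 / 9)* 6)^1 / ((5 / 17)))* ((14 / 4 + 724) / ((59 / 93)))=95105* sqrt(217) / 15834 + 1073499 / 59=18283.38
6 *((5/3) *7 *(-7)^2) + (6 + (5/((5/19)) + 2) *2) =3478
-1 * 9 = -9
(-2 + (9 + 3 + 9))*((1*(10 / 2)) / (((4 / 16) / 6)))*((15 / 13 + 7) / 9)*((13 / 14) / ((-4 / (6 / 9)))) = -20140 / 63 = -319.68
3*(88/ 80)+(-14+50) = 393/ 10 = 39.30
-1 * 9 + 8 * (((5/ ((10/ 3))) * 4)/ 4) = 3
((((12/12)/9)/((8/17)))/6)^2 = 289/186624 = 0.00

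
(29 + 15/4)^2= 17161/16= 1072.56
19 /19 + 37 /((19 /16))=611 /19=32.16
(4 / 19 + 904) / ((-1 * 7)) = -17180 / 133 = -129.17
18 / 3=6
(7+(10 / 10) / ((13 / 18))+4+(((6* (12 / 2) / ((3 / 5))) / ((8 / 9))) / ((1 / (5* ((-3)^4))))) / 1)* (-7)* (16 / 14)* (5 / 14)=-7110970 / 91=-78142.53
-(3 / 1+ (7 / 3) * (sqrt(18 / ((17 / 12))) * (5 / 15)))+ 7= 4 -14 * sqrt(102) / 51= 1.23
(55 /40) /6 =11 /48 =0.23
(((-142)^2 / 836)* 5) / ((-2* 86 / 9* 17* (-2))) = 226845 / 1222232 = 0.19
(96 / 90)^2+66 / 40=2509 / 900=2.79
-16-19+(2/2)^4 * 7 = -28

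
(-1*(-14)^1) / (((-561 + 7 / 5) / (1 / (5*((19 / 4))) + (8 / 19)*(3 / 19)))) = -1372 / 505039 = -0.00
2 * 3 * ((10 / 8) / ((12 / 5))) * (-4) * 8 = -100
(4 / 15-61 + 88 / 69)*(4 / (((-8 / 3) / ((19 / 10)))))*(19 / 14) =7405193 / 32200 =229.97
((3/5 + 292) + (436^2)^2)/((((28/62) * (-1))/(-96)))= 268855481943984/35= 7681585198399.54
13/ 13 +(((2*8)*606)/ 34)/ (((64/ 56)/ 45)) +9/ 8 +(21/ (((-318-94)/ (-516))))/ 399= 2989156957/ 266152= 11231.01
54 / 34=27 / 17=1.59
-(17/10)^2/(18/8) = -289/225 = -1.28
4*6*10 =240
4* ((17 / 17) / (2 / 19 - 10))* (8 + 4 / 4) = -171 / 47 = -3.64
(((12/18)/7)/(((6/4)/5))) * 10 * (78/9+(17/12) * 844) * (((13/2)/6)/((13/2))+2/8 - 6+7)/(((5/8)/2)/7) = 121325.43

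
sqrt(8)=2*sqrt(2)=2.83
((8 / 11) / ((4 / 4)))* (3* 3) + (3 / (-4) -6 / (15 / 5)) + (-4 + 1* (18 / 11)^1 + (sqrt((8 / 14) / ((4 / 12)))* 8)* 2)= 63 / 44 + 32* sqrt(21) / 7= 22.38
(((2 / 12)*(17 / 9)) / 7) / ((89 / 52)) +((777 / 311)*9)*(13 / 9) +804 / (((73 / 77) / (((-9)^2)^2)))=2124866006060387 / 381887163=5564120.01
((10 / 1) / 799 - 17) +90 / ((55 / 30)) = 282157 / 8789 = 32.10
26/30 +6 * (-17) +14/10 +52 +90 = 634/15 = 42.27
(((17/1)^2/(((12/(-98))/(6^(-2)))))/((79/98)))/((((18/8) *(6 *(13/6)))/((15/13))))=-3469445/1081431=-3.21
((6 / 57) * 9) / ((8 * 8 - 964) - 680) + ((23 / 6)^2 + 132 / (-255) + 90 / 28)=559128739 / 32151420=17.39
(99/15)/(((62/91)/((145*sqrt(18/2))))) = 261261/62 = 4213.89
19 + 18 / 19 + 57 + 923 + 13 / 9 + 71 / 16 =2751949 / 2736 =1005.83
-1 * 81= -81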